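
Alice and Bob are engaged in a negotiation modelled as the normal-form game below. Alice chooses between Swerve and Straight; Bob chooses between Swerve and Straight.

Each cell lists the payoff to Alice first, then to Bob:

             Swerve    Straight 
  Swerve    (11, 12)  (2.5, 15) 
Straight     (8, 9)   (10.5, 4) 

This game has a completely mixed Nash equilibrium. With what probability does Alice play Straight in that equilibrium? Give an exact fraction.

3/8

Let r be the probability that Alice plays Swerve. In a completely mixed equilibrium, Bob must be indifferent between Swerve and Straight.
Bob's expected payoff from Swerve is 12r + 9(1−r); from Straight it is 15r + 4(1−r).
Setting these equal: 3r + 9 = 11r + 4, so r = 5/8.
Therefore Alice plays Straight with probability 1 − 5/8 = 3/8.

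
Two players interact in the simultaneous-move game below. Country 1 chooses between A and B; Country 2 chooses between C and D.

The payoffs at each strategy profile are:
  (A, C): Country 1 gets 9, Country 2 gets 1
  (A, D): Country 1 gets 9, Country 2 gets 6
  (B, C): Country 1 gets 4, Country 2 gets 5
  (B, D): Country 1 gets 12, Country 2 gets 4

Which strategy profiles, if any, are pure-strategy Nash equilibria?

(A, C): Country 2 prefers D (6 > 1) — not an equilibrium.
(A, D): Country 1 prefers B (12 > 9) — not an equilibrium.
(B, C): Country 1 prefers A (9 > 4) — not an equilibrium.
(B, D): Country 2 prefers C (5 > 4) — not an equilibrium.

none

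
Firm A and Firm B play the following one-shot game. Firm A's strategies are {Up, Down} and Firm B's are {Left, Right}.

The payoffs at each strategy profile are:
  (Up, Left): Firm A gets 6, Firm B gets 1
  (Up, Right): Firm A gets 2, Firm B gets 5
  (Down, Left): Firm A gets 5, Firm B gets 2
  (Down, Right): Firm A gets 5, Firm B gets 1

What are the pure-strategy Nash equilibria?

(Up, Left): Firm B prefers Right (5 > 1) — not an equilibrium.
(Up, Right): Firm A prefers Down (5 > 2) — not an equilibrium.
(Down, Left): Firm A prefers Up (6 > 5) — not an equilibrium.
(Down, Right): Firm B prefers Left (2 > 1) — not an equilibrium.

none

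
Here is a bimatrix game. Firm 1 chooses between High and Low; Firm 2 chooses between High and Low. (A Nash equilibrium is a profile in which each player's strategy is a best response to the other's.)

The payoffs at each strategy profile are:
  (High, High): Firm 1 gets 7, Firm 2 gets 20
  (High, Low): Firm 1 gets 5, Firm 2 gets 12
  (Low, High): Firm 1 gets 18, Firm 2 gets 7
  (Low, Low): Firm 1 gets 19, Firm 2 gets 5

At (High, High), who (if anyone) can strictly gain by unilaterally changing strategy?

Firm 1

Firm 1 at (High, High) earns 7; deviating to Low yields 18 — a strict improvement.
Firm 2 earns 20; deviating to Low yields 12 — not better.
Only Firm 1 has a strictly profitable deviation.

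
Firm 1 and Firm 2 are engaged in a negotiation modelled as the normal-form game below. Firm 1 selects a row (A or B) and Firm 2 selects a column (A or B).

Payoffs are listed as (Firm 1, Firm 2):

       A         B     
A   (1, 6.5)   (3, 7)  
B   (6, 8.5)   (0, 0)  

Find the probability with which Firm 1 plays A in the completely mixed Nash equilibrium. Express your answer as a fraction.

Let r be the probability that Firm 1 plays A. In a completely mixed equilibrium, Firm 2 must be indifferent between A and B.
Firm 2's expected payoff from A is 6.5r + 8.5(1−r); from B it is 7r.
Setting these equal: −2r + 8.5 = 7r, so r = 17/18.

17/18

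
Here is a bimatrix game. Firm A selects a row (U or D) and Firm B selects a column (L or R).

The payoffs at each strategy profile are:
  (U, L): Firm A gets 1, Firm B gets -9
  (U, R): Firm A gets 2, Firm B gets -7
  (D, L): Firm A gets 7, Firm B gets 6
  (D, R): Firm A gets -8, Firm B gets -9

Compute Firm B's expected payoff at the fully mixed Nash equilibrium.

First find x, the probability Firm A plays U, from Firm B's indifference between L and R: −9x + 6(1−x) = −7x − 9(1−x), giving x = 15/17.
Since Firm B is indifferent in equilibrium, Firm B's expected payoff equals the payoff from either column against (15/17, 2/17). Using L: −9(15/17) + 6(2/17) = -123/17.

-123/17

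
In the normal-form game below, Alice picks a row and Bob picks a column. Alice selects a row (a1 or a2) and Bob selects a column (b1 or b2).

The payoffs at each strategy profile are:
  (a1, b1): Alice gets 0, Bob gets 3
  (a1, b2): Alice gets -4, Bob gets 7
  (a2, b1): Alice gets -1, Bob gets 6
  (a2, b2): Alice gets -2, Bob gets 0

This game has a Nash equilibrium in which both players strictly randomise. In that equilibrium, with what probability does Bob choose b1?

Let y be the probability that Bob plays b1. In a completely mixed equilibrium, Alice must be indifferent between a1 and a2.
Alice's expected payoff from a1 is −4(1−y); from a2 it is −y − 2(1−y).
Setting these equal: 4y − 4 = y − 2, so y = 2/3.

2/3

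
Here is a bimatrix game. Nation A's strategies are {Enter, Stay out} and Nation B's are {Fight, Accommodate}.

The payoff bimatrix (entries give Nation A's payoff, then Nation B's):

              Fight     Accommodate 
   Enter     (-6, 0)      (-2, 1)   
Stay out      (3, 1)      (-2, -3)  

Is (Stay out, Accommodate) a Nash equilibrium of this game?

No

At (Stay out, Accommodate), Nation A earns -2; switching to Enter would give -2, so Nation A has no profitable deviation.
Nation B earns -3; switching to Fight would give 1, so Nation B would deviate.
Since at least one player can profitably deviate, this is not a Nash equilibrium.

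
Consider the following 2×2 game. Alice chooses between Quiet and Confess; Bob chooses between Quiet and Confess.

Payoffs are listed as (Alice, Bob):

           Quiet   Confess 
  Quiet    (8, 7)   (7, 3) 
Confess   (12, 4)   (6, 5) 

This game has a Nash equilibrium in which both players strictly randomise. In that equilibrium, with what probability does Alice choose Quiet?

1/5

Let r be the probability that Alice plays Quiet. In a completely mixed equilibrium, Bob must be indifferent between Quiet and Confess.
Bob's expected payoff from Quiet is 7r + 4(1−r); from Confess it is 3r + 5(1−r).
Setting these equal: 3r + 4 = −2r + 5, so r = 1/5.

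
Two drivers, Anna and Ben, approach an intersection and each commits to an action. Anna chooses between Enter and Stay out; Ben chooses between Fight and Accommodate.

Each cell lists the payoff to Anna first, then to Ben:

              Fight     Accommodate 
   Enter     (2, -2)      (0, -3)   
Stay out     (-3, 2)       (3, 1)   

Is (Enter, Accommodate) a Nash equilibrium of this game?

At (Enter, Accommodate), Anna earns 0; switching to Stay out would give 3, so Anna would deviate.
Ben earns -3; switching to Fight would give -2, so Ben would deviate.
Since at least one player can profitably deviate, this is not a Nash equilibrium.

No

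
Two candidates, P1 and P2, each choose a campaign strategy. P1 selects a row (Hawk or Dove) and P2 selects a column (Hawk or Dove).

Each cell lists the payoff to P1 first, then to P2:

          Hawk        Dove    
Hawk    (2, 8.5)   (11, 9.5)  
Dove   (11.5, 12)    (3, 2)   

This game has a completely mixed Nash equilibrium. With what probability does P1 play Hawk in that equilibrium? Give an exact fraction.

10/11

Let r be the probability that P1 plays Hawk. In a completely mixed equilibrium, P2 must be indifferent between Hawk and Dove.
P2's expected payoff from Hawk is 8.5r + 12(1−r); from Dove it is 9.5r + 2(1−r).
Setting these equal: −3.5r + 12 = 7.5r + 2, so r = 10/11.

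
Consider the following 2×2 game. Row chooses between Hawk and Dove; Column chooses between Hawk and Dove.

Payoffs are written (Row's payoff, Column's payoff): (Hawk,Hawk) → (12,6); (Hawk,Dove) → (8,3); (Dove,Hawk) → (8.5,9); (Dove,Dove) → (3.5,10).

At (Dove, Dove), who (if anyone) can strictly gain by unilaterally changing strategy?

Row

Row at (Dove, Dove) earns 3.5; deviating to Hawk yields 8 — a strict improvement.
Column earns 10; deviating to Hawk yields 9 — not better.
Only Row has a strictly profitable deviation.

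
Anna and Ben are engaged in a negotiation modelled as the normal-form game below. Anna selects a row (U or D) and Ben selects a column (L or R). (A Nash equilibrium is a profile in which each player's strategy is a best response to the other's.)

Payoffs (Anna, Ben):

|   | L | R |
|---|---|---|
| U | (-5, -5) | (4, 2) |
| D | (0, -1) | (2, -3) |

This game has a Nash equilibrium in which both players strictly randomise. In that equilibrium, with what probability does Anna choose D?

Let r be the probability that Anna plays U. In a completely mixed equilibrium, Ben must be indifferent between L and R.
Ben's expected payoff from L is −5r − (1−r); from R it is 2r − 3(1−r).
Setting these equal: −4r − 1 = 5r − 3, so r = 2/9.
Therefore Anna plays D with probability 1 − 2/9 = 7/9.

7/9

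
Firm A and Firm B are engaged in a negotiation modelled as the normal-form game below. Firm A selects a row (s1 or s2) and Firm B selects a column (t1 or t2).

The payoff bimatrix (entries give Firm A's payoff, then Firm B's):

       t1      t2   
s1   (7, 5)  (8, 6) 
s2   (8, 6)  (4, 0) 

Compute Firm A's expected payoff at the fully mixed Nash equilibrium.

First find y, the probability Firm B plays t1, from Firm A's indifference between s1 and s2: 7y + 8(1−y) = 8y + 4(1−y), giving y = 4/5.
Since Firm A is indifferent in equilibrium, Firm A's expected payoff equals the payoff from either row against (4/5, 1/5). Using s1: 7(4/5) + 8(1/5) = 36/5.

36/5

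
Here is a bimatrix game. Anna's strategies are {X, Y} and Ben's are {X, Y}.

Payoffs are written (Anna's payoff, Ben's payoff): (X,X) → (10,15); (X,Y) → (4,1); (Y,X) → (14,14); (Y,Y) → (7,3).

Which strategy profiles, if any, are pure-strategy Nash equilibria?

(X, X): Anna prefers Y (14 > 10) — not an equilibrium.
(X, Y): Anna prefers Y (7 > 4); Ben prefers X (15 > 1) — not an equilibrium.
(Y, X): Anna gets 14 ≥ 10 from X, and Ben gets 14 ≥ 3 from Y — Nash equilibrium.
(Y, Y): Ben prefers X (14 > 3) — not an equilibrium.

(Y, X)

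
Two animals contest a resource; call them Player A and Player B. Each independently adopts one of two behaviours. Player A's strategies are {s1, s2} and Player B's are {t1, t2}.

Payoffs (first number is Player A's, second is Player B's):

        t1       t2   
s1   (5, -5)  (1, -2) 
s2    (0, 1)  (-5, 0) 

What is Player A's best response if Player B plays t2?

s1

Against t2, Player A earns 1 from s1 and -5 from s2.
So s1 is the best response.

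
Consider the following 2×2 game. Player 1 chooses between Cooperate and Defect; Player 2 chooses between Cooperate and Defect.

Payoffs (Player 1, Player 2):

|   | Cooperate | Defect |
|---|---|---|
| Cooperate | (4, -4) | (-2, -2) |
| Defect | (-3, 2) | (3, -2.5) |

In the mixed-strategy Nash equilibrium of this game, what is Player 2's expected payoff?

First find x, the probability Player 1 plays Cooperate, from Player 2's indifference between Cooperate and Defect: −4x + 2(1−x) = −2x − 2.5(1−x), giving x = 9/13.
Since Player 2 is indifferent in equilibrium, Player 2's expected payoff equals the payoff from either column against (9/13, 4/13). Using Cooperate: −4(9/13) + 2(4/13) = -28/13.

-28/13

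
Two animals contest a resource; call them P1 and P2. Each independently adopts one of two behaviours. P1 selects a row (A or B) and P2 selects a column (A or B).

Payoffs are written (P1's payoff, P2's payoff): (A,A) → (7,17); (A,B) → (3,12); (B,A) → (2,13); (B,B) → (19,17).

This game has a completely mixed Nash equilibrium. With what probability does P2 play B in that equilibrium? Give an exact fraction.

Let y be the probability that P2 plays A. In a completely mixed equilibrium, P1 must be indifferent between A and B.
P1's expected payoff from A is 7y + 3(1−y); from B it is 2y + 19(1−y).
Setting these equal: 4y + 3 = −17y + 19, so y = 16/21.
Therefore P2 plays B with probability 1 − 16/21 = 5/21.

5/21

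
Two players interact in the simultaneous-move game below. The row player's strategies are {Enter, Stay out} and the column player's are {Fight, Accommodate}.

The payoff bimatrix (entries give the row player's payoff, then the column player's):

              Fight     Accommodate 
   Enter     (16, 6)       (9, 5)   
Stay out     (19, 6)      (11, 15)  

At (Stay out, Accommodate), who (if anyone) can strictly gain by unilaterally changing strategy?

The row player at (Stay out, Accommodate) earns 11; deviating to Enter yields 9 — not better.
The column player earns 15; deviating to Fight yields 6 — not better.
Neither player can strictly improve; the profile is a Nash equilibrium.

Neither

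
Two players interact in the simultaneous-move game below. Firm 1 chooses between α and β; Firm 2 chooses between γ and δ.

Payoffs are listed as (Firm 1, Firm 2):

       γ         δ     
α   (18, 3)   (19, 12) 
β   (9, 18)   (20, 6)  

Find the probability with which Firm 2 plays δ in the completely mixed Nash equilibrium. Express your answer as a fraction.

9/10

Let c be the probability that Firm 2 plays γ. In a completely mixed equilibrium, Firm 1 must be indifferent between α and β.
Firm 1's expected payoff from α is 18c + 19(1−c); from β it is 9c + 20(1−c).
Setting these equal: −c + 19 = −11c + 20, so c = 1/10.
Therefore Firm 2 plays δ with probability 1 − 1/10 = 9/10.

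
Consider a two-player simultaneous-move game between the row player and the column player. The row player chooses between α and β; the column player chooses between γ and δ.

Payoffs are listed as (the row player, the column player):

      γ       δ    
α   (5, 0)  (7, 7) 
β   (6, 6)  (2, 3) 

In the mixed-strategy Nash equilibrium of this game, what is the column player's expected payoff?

21/5

First find x, the probability the row player plays α, from the column player's indifference between γ and δ: 6(1−x) = 7x + 3(1−x), giving x = 3/10.
Since the column player is indifferent in equilibrium, the column player's expected payoff equals the payoff from either column against (3/10, 7/10). Using γ: 6(7/10) = 21/5.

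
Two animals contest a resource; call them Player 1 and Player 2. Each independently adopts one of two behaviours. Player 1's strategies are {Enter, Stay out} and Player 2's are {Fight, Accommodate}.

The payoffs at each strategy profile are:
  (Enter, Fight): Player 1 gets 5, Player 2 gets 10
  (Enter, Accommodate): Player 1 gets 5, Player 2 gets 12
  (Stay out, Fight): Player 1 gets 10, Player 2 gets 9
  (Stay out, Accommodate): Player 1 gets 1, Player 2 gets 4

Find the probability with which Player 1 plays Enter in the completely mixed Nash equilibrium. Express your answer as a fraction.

5/7

Let r be the probability that Player 1 plays Enter. In a completely mixed equilibrium, Player 2 must be indifferent between Fight and Accommodate.
Player 2's expected payoff from Fight is 10r + 9(1−r); from Accommodate it is 12r + 4(1−r).
Setting these equal: r + 9 = 8r + 4, so r = 5/7.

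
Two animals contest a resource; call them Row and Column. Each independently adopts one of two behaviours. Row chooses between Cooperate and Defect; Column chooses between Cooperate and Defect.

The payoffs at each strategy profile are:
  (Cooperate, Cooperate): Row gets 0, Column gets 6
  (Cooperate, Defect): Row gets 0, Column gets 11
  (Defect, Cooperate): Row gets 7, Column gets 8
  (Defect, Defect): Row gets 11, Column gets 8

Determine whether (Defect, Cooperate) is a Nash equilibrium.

Yes

At (Defect, Cooperate), Row earns 7; switching to Cooperate would give 0, so Row has no profitable deviation.
Column earns 8; switching to Defect would give 8, so Column has no profitable deviation.
Neither player can gain by a unilateral deviation, so this profile is a Nash equilibrium.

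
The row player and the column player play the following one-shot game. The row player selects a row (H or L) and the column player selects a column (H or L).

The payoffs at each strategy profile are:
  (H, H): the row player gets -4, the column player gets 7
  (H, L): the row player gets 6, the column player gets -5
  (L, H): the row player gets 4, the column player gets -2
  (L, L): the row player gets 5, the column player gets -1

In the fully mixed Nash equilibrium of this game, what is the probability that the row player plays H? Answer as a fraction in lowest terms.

Let x be the probability that the row player plays H. In a completely mixed equilibrium, the column player must be indifferent between H and L.
The column player's expected payoff from H is 7x − 2(1−x); from L it is −5x − (1−x).
Setting these equal: 9x − 2 = −4x − 1, so x = 1/13.

1/13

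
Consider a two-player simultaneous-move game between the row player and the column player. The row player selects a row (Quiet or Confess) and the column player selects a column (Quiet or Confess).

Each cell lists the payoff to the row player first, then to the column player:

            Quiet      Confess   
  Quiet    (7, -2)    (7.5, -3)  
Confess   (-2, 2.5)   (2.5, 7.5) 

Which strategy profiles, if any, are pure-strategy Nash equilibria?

(Quiet, Quiet)

(Quiet, Quiet): the row player gets 7 ≥ -2 from Confess, and the column player gets -2 ≥ -3 from Confess — Nash equilibrium.
(Quiet, Confess): the column player prefers Quiet (-2 > -3) — not an equilibrium.
(Confess, Quiet): the row player prefers Quiet (7 > -2); the column player prefers Confess (7.5 > 2.5) — not an equilibrium.
(Confess, Confess): the row player prefers Quiet (7.5 > 2.5) — not an equilibrium.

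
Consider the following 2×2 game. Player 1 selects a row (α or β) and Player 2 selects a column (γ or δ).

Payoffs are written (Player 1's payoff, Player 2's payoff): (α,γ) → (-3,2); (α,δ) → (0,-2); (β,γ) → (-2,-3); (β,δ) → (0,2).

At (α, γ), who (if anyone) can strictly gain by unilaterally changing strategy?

Player 1

Player 1 at (α, γ) earns -3; deviating to β yields -2 — a strict improvement.
Player 2 earns 2; deviating to δ yields -2 — not better.
Only Player 1 has a strictly profitable deviation.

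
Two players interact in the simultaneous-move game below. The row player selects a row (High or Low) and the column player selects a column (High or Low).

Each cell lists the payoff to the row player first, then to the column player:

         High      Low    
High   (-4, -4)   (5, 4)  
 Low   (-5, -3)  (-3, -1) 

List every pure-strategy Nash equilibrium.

(High, High): the column player prefers Low (4 > -4) — not an equilibrium.
(High, Low): the row player gets 5 ≥ -3 from Low, and the column player gets 4 ≥ -4 from High — Nash equilibrium.
(Low, High): the row player prefers High (-4 > -5); the column player prefers Low (-1 > -3) — not an equilibrium.
(Low, Low): the row player prefers High (5 > -3) — not an equilibrium.

(High, Low)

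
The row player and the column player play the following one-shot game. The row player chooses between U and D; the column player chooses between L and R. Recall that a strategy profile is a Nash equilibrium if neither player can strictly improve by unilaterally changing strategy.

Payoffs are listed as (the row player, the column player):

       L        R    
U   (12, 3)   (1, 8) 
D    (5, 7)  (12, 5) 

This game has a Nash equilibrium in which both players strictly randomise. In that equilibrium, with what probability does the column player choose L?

Let y be the probability that the column player plays L. In a completely mixed equilibrium, the row player must be indifferent between U and D.
The row player's expected payoff from U is 12y + (1−y); from D it is 5y + 12(1−y).
Setting these equal: 11y + 1 = −7y + 12, so y = 11/18.

11/18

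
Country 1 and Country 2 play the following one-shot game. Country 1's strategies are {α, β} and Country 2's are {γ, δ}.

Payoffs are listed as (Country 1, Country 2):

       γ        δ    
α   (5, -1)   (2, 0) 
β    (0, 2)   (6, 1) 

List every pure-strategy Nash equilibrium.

(α, γ): Country 2 prefers δ (0 > -1) — not an equilibrium.
(α, δ): Country 1 prefers β (6 > 2) — not an equilibrium.
(β, γ): Country 1 prefers α (5 > 0) — not an equilibrium.
(β, δ): Country 2 prefers γ (2 > 1) — not an equilibrium.

none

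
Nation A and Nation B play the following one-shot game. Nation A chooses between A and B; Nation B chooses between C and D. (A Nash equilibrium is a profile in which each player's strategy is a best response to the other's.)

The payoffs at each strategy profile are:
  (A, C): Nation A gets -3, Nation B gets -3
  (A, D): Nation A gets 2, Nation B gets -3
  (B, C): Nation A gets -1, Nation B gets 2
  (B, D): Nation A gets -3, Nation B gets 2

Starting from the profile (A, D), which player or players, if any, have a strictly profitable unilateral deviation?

Nation A at (A, D) earns 2; deviating to B yields -3 — not better.
Nation B earns -3; deviating to C yields -3 — not better.
Neither player can strictly improve; the profile is a Nash equilibrium.

Neither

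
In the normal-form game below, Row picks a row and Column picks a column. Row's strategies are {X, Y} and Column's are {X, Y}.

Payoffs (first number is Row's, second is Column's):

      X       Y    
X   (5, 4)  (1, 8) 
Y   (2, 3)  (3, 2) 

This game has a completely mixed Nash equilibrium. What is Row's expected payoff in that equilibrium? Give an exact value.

First find y, the probability Column plays X, from Row's indifference between X and Y: 5y + (1−y) = 2y + 3(1−y), giving y = 2/5.
Since Row is indifferent in equilibrium, Row's expected payoff equals the payoff from either row against (2/5, 3/5). Using X: 5(2/5) + (3/5) = 13/5.

13/5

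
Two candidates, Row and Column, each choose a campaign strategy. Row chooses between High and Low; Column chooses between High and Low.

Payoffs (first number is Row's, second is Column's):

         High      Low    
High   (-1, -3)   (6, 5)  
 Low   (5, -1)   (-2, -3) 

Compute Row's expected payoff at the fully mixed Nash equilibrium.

2

First find y, the probability Column plays High, from Row's indifference between High and Low: −y + 6(1−y) = 5y − 2(1−y), giving y = 4/7.
Since Row is indifferent in equilibrium, Row's expected payoff equals the payoff from either row against (4/7, 3/7). Using High: −(4/7) + 6(3/7) = 2.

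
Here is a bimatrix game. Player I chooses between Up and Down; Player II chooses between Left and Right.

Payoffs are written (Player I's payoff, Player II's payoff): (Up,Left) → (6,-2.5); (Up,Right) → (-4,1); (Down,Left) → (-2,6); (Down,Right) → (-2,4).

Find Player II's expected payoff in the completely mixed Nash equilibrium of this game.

First find x, the probability Player I plays Up, from Player II's indifference between Left and Right: −2.5x + 6(1−x) = x + 4(1−x), giving x = 4/11.
Since Player II is indifferent in equilibrium, Player II's expected payoff equals the payoff from either column against (4/11, 7/11). Using Left: −2.5(4/11) + 6(7/11) = 32/11.

32/11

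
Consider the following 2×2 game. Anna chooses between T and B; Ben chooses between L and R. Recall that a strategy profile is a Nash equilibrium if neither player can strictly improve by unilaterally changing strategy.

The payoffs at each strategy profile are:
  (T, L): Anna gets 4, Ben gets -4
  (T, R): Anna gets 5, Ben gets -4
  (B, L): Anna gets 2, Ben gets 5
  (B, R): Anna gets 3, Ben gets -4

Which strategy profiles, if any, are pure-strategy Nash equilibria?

(T, L): Anna gets 4 ≥ 2 from B, and Ben gets -4 ≥ -4 from R — Nash equilibrium.
(T, R): Anna gets 5 ≥ 3 from B, and Ben gets -4 ≥ -4 from L — Nash equilibrium.
(B, L): Anna prefers T (4 > 2) — not an equilibrium.
(B, R): Anna prefers T (5 > 3); Ben prefers L (5 > -4) — not an equilibrium.

(T, L) and (T, R)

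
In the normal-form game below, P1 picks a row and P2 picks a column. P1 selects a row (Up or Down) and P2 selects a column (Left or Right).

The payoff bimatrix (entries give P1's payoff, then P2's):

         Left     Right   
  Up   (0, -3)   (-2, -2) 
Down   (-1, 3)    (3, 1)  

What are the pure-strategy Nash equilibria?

none

(Up, Left): P2 prefers Right (-2 > -3) — not an equilibrium.
(Up, Right): P1 prefers Down (3 > -2) — not an equilibrium.
(Down, Left): P1 prefers Up (0 > -1) — not an equilibrium.
(Down, Right): P2 prefers Left (3 > 1) — not an equilibrium.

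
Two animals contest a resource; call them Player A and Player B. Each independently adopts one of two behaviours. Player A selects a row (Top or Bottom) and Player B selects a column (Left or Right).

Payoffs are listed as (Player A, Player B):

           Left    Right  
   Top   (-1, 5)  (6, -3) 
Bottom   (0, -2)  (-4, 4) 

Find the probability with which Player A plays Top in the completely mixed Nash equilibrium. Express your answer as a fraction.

Let p be the probability that Player A plays Top. In a completely mixed equilibrium, Player B must be indifferent between Left and Right.
Player B's expected payoff from Left is 5p − 2(1−p); from Right it is −3p + 4(1−p).
Setting these equal: 7p − 2 = −7p + 4, so p = 3/7.

3/7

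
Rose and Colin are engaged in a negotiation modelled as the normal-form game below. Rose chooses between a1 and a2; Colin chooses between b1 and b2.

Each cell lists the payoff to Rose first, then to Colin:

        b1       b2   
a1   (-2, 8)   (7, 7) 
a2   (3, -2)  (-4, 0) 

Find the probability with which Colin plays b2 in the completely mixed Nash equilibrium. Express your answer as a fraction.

5/16

Let q be the probability that Colin plays b1. In a completely mixed equilibrium, Rose must be indifferent between a1 and a2.
Rose's expected payoff from a1 is −2q + 7(1−q); from a2 it is 3q − 4(1−q).
Setting these equal: −9q + 7 = 7q − 4, so q = 11/16.
Therefore Colin plays b2 with probability 1 − 11/16 = 5/16.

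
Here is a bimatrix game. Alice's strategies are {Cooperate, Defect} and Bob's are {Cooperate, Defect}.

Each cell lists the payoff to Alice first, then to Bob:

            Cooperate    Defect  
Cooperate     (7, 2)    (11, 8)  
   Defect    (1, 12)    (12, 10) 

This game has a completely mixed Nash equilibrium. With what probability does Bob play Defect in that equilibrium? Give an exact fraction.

6/7

Let q be the probability that Bob plays Cooperate. In a completely mixed equilibrium, Alice must be indifferent between Cooperate and Defect.
Alice's expected payoff from Cooperate is 7q + 11(1−q); from Defect it is q + 12(1−q).
Setting these equal: −4q + 11 = −11q + 12, so q = 1/7.
Therefore Bob plays Defect with probability 1 − 1/7 = 6/7.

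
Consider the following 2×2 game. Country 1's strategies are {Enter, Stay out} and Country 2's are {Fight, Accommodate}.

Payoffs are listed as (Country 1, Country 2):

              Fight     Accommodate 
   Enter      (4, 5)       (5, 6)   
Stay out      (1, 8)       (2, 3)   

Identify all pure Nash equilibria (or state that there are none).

(Enter, Accommodate)

(Enter, Fight): Country 2 prefers Accommodate (6 > 5) — not an equilibrium.
(Enter, Accommodate): Country 1 gets 5 ≥ 2 from Stay out, and Country 2 gets 6 ≥ 5 from Fight — Nash equilibrium.
(Stay out, Fight): Country 1 prefers Enter (4 > 1) — not an equilibrium.
(Stay out, Accommodate): Country 1 prefers Enter (5 > 2); Country 2 prefers Fight (8 > 3) — not an equilibrium.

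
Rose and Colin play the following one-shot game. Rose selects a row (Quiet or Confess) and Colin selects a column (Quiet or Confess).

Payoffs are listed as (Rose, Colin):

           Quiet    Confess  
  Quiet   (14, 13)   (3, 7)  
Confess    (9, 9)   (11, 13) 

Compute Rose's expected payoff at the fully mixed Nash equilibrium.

127/13

First find y, the probability Colin plays Quiet, from Rose's indifference between Quiet and Confess: 14y + 3(1−y) = 9y + 11(1−y), giving y = 8/13.
Since Rose is indifferent in equilibrium, Rose's expected payoff equals the payoff from either row against (8/13, 5/13). Using Quiet: 14(8/13) + 3(5/13) = 127/13.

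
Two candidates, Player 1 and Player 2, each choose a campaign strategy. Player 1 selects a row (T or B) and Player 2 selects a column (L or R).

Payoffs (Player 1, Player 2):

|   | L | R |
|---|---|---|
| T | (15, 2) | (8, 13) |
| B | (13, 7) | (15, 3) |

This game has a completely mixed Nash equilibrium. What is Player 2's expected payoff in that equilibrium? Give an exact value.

First find x, the probability Player 1 plays T, from Player 2's indifference between L and R: 2x + 7(1−x) = 13x + 3(1−x), giving x = 4/15.
Since Player 2 is indifferent in equilibrium, Player 2's expected payoff equals the payoff from either column against (4/15, 11/15). Using L: 2(4/15) + 7(11/15) = 17/3.

17/3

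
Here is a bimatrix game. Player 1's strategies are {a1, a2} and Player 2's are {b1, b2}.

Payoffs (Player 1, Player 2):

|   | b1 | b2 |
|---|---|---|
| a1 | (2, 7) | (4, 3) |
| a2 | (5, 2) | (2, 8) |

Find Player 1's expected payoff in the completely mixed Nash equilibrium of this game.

First find q, the probability Player 2 plays b1, from Player 1's indifference between a1 and a2: 2q + 4(1−q) = 5q + 2(1−q), giving q = 2/5.
Since Player 1 is indifferent in equilibrium, Player 1's expected payoff equals the payoff from either row against (2/5, 3/5). Using a1: 2(2/5) + 4(3/5) = 16/5.

16/5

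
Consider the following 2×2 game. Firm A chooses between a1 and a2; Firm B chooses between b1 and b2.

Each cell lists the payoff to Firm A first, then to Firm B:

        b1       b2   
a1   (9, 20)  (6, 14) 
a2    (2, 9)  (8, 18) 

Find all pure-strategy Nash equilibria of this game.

(a1, b1) and (a2, b2)

(a1, b1): Firm A gets 9 ≥ 2 from a2, and Firm B gets 20 ≥ 14 from b2 — Nash equilibrium.
(a1, b2): Firm A prefers a2 (8 > 6); Firm B prefers b1 (20 > 14) — not an equilibrium.
(a2, b1): Firm A prefers a1 (9 > 2); Firm B prefers b2 (18 > 9) — not an equilibrium.
(a2, b2): Firm A gets 8 ≥ 6 from a1, and Firm B gets 18 ≥ 9 from b1 — Nash equilibrium.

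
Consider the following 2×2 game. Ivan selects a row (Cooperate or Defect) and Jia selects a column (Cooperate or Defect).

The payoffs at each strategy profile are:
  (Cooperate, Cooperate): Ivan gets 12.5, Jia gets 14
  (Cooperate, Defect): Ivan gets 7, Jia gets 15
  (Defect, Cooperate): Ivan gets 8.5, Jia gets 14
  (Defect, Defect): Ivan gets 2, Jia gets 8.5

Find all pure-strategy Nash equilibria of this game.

(Cooperate, Defect)

(Cooperate, Cooperate): Jia prefers Defect (15 > 14) — not an equilibrium.
(Cooperate, Defect): Ivan gets 7 ≥ 2 from Defect, and Jia gets 15 ≥ 14 from Cooperate — Nash equilibrium.
(Defect, Cooperate): Ivan prefers Cooperate (12.5 > 8.5) — not an equilibrium.
(Defect, Defect): Ivan prefers Cooperate (7 > 2); Jia prefers Cooperate (14 > 8.5) — not an equilibrium.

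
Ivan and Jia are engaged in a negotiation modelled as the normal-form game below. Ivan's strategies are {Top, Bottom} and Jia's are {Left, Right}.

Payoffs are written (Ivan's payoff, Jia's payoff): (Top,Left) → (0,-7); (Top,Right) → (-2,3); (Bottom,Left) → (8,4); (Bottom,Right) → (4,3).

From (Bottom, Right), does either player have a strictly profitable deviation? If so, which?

Ivan at (Bottom, Right) earns 4; deviating to Top yields -2 — not better.
Jia earns 3; deviating to Left yields 4 — a strict improvement.
Only Jia has a strictly profitable deviation.

Jia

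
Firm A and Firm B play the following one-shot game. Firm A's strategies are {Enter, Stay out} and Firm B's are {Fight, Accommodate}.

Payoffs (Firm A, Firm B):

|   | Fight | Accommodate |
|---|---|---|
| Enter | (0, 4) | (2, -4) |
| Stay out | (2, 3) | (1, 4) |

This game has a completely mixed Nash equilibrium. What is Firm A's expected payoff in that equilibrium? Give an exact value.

4/3

First find y, the probability Firm B plays Fight, from Firm A's indifference between Enter and Stay out: 2(1−y) = 2y + (1−y), giving y = 1/3.
Since Firm A is indifferent in equilibrium, Firm A's expected payoff equals the payoff from either row against (1/3, 2/3). Using Enter: 2(2/3) = 4/3.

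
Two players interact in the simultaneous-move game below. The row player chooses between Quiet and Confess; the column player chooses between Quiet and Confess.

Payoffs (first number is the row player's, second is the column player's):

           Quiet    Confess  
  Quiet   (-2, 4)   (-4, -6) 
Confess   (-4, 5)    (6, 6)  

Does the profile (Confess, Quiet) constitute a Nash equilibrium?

No

At (Confess, Quiet), the row player earns -4; switching to Quiet would give -2, so the row player would deviate.
The column player earns 5; switching to Confess would give 6, so the column player would deviate.
Since at least one player can profitably deviate, this is not a Nash equilibrium.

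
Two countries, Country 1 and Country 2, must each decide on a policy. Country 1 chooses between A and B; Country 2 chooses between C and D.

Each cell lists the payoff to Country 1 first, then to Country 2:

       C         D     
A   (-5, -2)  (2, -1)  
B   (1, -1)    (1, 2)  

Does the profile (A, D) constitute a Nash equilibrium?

At (A, D), Country 1 earns 2; switching to B would give 1, so Country 1 has no profitable deviation.
Country 2 earns -1; switching to C would give -2, so Country 2 has no profitable deviation.
Neither player can gain by a unilateral deviation, so this profile is a Nash equilibrium.

Yes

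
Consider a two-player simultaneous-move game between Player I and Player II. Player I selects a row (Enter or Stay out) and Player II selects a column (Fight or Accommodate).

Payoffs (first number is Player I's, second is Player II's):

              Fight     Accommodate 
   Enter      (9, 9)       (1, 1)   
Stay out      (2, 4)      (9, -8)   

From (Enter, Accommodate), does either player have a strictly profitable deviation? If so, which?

Player I at (Enter, Accommodate) earns 1; deviating to Stay out yields 9 — a strict improvement.
Player II earns 1; deviating to Fight yields 9 — a strict improvement.
Both Player I and Player II have strictly profitable deviations.

Both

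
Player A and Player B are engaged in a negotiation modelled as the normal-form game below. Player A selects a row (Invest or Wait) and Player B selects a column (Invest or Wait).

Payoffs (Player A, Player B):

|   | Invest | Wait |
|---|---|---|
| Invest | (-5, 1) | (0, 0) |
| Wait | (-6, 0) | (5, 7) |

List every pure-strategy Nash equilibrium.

(Invest, Invest) and (Wait, Wait)

(Invest, Invest): Player A gets -5 ≥ -6 from Wait, and Player B gets 1 ≥ 0 from Wait — Nash equilibrium.
(Invest, Wait): Player A prefers Wait (5 > 0); Player B prefers Invest (1 > 0) — not an equilibrium.
(Wait, Invest): Player A prefers Invest (-5 > -6); Player B prefers Wait (7 > 0) — not an equilibrium.
(Wait, Wait): Player A gets 5 ≥ 0 from Invest, and Player B gets 7 ≥ 0 from Invest — Nash equilibrium.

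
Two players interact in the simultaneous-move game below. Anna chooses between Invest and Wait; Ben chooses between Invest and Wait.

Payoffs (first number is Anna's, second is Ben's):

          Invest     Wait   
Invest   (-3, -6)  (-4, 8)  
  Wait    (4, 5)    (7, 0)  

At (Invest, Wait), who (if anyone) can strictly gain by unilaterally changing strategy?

Anna at (Invest, Wait) earns -4; deviating to Wait yields 7 — a strict improvement.
Ben earns 8; deviating to Invest yields -6 — not better.
Only Anna has a strictly profitable deviation.

Anna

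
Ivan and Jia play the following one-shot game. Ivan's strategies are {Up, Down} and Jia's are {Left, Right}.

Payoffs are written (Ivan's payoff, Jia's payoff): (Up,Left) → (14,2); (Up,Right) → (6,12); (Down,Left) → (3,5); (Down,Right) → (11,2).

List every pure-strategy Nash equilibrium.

(Up, Left): Jia prefers Right (12 > 2) — not an equilibrium.
(Up, Right): Ivan prefers Down (11 > 6) — not an equilibrium.
(Down, Left): Ivan prefers Up (14 > 3) — not an equilibrium.
(Down, Right): Jia prefers Left (5 > 2) — not an equilibrium.

none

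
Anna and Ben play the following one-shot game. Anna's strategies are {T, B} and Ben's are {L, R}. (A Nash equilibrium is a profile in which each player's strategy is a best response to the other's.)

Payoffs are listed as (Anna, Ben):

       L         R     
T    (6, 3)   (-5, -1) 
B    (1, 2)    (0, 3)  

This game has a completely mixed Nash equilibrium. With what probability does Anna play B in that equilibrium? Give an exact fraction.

4/5

Let p be the probability that Anna plays T. In a completely mixed equilibrium, Ben must be indifferent between L and R.
Ben's expected payoff from L is 3p + 2(1−p); from R it is −p + 3(1−p).
Setting these equal: p + 2 = −4p + 3, so p = 1/5.
Therefore Anna plays B with probability 1 − 1/5 = 4/5.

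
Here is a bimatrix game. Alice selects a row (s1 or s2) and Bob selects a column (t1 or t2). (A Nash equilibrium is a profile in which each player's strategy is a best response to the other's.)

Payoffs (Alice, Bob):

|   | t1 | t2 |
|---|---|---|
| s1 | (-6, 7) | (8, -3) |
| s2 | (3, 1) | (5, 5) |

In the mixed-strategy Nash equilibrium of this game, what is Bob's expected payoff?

First find x, the probability Alice plays s1, from Bob's indifference between t1 and t2: 7x + (1−x) = −3x + 5(1−x), giving x = 2/7.
Since Bob is indifferent in equilibrium, Bob's expected payoff equals the payoff from either column against (2/7, 5/7). Using t1: 7(2/7) + (5/7) = 19/7.

19/7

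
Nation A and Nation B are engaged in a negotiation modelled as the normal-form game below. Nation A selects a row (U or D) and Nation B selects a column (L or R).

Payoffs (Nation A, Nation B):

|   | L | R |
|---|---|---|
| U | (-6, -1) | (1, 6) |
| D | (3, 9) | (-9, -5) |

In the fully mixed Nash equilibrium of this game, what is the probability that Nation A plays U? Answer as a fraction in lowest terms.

Let p be the probability that Nation A plays U. In a completely mixed equilibrium, Nation B must be indifferent between L and R.
Nation B's expected payoff from L is −p + 9(1−p); from R it is 6p − 5(1−p).
Setting these equal: −10p + 9 = 11p − 5, so p = 2/3.

2/3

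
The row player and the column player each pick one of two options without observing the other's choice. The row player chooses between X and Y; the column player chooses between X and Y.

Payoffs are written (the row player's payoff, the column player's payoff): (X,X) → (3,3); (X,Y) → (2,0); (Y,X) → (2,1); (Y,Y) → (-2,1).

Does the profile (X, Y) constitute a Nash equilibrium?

At (X, Y), the row player earns 2; switching to Y would give -2, so the row player has no profitable deviation.
The column player earns 0; switching to X would give 3, so the column player would deviate.
Since at least one player can profitably deviate, this is not a Nash equilibrium.

No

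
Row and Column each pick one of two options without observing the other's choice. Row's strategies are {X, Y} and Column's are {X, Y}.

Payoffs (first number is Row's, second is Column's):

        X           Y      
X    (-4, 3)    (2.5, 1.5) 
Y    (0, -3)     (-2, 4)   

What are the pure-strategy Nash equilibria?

(X, X): Row prefers Y (0 > -4) — not an equilibrium.
(X, Y): Column prefers X (3 > 1.5) — not an equilibrium.
(Y, X): Column prefers Y (4 > -3) — not an equilibrium.
(Y, Y): Row prefers X (2.5 > -2) — not an equilibrium.

none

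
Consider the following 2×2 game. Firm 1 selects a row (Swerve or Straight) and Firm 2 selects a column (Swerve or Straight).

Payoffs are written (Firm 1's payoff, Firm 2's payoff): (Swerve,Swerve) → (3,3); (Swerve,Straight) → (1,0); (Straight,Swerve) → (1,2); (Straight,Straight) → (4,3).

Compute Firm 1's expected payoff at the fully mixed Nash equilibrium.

11/5

First find q, the probability Firm 2 plays Swerve, from Firm 1's indifference between Swerve and Straight: 3q + (1−q) = q + 4(1−q), giving q = 3/5.
Since Firm 1 is indifferent in equilibrium, Firm 1's expected payoff equals the payoff from either row against (3/5, 2/5). Using Swerve: 3(3/5) + (2/5) = 11/5.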